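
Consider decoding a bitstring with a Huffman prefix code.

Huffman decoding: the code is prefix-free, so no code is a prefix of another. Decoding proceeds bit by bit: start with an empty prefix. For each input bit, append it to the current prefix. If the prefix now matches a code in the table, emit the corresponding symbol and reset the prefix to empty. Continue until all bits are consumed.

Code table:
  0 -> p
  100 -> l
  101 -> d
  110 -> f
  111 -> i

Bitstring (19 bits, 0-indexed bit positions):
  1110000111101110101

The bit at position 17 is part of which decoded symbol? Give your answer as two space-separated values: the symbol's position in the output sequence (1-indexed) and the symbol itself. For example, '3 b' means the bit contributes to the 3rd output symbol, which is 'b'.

Bit 0: prefix='1' (no match yet)
Bit 1: prefix='11' (no match yet)
Bit 2: prefix='111' -> emit 'i', reset
Bit 3: prefix='0' -> emit 'p', reset
Bit 4: prefix='0' -> emit 'p', reset
Bit 5: prefix='0' -> emit 'p', reset
Bit 6: prefix='0' -> emit 'p', reset
Bit 7: prefix='1' (no match yet)
Bit 8: prefix='11' (no match yet)
Bit 9: prefix='111' -> emit 'i', reset
Bit 10: prefix='1' (no match yet)
Bit 11: prefix='10' (no match yet)
Bit 12: prefix='101' -> emit 'd', reset
Bit 13: prefix='1' (no match yet)
Bit 14: prefix='11' (no match yet)
Bit 15: prefix='110' -> emit 'f', reset
Bit 16: prefix='1' (no match yet)
Bit 17: prefix='10' (no match yet)
Bit 18: prefix='101' -> emit 'd', reset

Answer: 9 d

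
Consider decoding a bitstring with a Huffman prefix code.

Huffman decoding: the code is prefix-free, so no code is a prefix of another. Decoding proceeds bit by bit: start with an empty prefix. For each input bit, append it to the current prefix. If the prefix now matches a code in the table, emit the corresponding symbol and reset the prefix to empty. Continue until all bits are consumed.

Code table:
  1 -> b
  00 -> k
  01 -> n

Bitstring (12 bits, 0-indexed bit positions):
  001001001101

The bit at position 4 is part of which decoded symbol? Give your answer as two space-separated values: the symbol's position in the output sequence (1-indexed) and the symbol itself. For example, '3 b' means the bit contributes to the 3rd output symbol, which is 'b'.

Bit 0: prefix='0' (no match yet)
Bit 1: prefix='00' -> emit 'k', reset
Bit 2: prefix='1' -> emit 'b', reset
Bit 3: prefix='0' (no match yet)
Bit 4: prefix='00' -> emit 'k', reset
Bit 5: prefix='1' -> emit 'b', reset
Bit 6: prefix='0' (no match yet)
Bit 7: prefix='00' -> emit 'k', reset
Bit 8: prefix='1' -> emit 'b', reset

Answer: 3 k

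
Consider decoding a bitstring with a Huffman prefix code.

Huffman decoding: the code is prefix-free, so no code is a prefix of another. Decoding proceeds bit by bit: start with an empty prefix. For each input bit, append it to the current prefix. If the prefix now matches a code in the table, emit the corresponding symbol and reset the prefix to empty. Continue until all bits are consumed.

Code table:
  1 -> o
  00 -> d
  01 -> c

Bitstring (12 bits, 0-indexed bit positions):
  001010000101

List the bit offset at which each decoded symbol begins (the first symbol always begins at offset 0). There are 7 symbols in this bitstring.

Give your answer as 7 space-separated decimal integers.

Answer: 0 2 3 5 7 9 10

Derivation:
Bit 0: prefix='0' (no match yet)
Bit 1: prefix='00' -> emit 'd', reset
Bit 2: prefix='1' -> emit 'o', reset
Bit 3: prefix='0' (no match yet)
Bit 4: prefix='01' -> emit 'c', reset
Bit 5: prefix='0' (no match yet)
Bit 6: prefix='00' -> emit 'd', reset
Bit 7: prefix='0' (no match yet)
Bit 8: prefix='00' -> emit 'd', reset
Bit 9: prefix='1' -> emit 'o', reset
Bit 10: prefix='0' (no match yet)
Bit 11: prefix='01' -> emit 'c', reset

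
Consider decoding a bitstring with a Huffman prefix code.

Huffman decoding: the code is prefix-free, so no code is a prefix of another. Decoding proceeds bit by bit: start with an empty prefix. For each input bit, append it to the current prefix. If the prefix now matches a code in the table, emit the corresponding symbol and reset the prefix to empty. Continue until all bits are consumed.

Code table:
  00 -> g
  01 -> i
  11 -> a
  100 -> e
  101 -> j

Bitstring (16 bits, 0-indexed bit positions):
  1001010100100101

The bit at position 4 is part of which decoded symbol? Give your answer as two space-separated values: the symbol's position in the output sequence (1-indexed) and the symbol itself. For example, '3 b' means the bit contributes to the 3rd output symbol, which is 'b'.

Bit 0: prefix='1' (no match yet)
Bit 1: prefix='10' (no match yet)
Bit 2: prefix='100' -> emit 'e', reset
Bit 3: prefix='1' (no match yet)
Bit 4: prefix='10' (no match yet)
Bit 5: prefix='101' -> emit 'j', reset
Bit 6: prefix='0' (no match yet)
Bit 7: prefix='01' -> emit 'i', reset
Bit 8: prefix='0' (no match yet)

Answer: 2 j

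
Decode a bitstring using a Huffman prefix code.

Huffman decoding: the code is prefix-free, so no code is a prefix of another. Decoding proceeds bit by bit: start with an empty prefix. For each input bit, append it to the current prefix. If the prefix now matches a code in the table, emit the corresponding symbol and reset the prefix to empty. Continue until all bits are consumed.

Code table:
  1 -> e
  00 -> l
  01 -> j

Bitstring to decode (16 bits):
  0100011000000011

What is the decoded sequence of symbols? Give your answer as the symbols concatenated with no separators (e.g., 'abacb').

Answer: jljelllje

Derivation:
Bit 0: prefix='0' (no match yet)
Bit 1: prefix='01' -> emit 'j', reset
Bit 2: prefix='0' (no match yet)
Bit 3: prefix='00' -> emit 'l', reset
Bit 4: prefix='0' (no match yet)
Bit 5: prefix='01' -> emit 'j', reset
Bit 6: prefix='1' -> emit 'e', reset
Bit 7: prefix='0' (no match yet)
Bit 8: prefix='00' -> emit 'l', reset
Bit 9: prefix='0' (no match yet)
Bit 10: prefix='00' -> emit 'l', reset
Bit 11: prefix='0' (no match yet)
Bit 12: prefix='00' -> emit 'l', reset
Bit 13: prefix='0' (no match yet)
Bit 14: prefix='01' -> emit 'j', reset
Bit 15: prefix='1' -> emit 'e', reset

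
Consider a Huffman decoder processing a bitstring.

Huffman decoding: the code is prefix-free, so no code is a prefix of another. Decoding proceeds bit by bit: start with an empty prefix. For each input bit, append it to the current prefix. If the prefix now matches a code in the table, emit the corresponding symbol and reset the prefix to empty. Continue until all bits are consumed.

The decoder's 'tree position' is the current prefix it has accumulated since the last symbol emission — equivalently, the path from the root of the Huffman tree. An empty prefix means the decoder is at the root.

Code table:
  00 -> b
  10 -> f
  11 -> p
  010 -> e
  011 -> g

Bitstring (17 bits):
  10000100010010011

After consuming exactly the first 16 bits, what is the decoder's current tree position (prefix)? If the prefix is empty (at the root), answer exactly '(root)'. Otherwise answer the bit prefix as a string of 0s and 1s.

Answer: 01

Derivation:
Bit 0: prefix='1' (no match yet)
Bit 1: prefix='10' -> emit 'f', reset
Bit 2: prefix='0' (no match yet)
Bit 3: prefix='00' -> emit 'b', reset
Bit 4: prefix='0' (no match yet)
Bit 5: prefix='01' (no match yet)
Bit 6: prefix='010' -> emit 'e', reset
Bit 7: prefix='0' (no match yet)
Bit 8: prefix='00' -> emit 'b', reset
Bit 9: prefix='1' (no match yet)
Bit 10: prefix='10' -> emit 'f', reset
Bit 11: prefix='0' (no match yet)
Bit 12: prefix='01' (no match yet)
Bit 13: prefix='010' -> emit 'e', reset
Bit 14: prefix='0' (no match yet)
Bit 15: prefix='01' (no match yet)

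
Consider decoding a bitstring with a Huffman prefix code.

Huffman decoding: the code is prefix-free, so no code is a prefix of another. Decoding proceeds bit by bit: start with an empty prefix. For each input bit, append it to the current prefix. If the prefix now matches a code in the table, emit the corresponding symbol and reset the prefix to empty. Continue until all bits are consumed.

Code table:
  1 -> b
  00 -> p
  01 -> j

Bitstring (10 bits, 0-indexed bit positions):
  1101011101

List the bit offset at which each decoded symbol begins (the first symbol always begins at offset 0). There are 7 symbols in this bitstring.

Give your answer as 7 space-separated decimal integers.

Bit 0: prefix='1' -> emit 'b', reset
Bit 1: prefix='1' -> emit 'b', reset
Bit 2: prefix='0' (no match yet)
Bit 3: prefix='01' -> emit 'j', reset
Bit 4: prefix='0' (no match yet)
Bit 5: prefix='01' -> emit 'j', reset
Bit 6: prefix='1' -> emit 'b', reset
Bit 7: prefix='1' -> emit 'b', reset
Bit 8: prefix='0' (no match yet)
Bit 9: prefix='01' -> emit 'j', reset

Answer: 0 1 2 4 6 7 8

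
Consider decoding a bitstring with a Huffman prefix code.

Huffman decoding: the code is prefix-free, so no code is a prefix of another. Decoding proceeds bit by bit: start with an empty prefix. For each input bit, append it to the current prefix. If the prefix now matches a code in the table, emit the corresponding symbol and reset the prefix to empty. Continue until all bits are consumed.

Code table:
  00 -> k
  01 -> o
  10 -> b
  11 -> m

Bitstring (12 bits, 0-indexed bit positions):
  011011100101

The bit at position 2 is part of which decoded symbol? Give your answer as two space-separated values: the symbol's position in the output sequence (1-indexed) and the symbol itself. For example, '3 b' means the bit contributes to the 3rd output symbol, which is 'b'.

Answer: 2 b

Derivation:
Bit 0: prefix='0' (no match yet)
Bit 1: prefix='01' -> emit 'o', reset
Bit 2: prefix='1' (no match yet)
Bit 3: prefix='10' -> emit 'b', reset
Bit 4: prefix='1' (no match yet)
Bit 5: prefix='11' -> emit 'm', reset
Bit 6: prefix='1' (no match yet)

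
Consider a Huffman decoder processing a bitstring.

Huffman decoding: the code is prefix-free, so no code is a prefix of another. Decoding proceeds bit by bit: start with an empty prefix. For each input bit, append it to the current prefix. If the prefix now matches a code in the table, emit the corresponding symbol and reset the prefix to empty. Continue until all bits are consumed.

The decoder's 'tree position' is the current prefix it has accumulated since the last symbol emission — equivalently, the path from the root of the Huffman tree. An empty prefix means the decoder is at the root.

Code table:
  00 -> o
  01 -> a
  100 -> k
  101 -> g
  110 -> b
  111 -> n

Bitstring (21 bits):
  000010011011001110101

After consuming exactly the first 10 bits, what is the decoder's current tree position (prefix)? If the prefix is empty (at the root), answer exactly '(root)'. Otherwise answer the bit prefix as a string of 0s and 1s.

Answer: (root)

Derivation:
Bit 0: prefix='0' (no match yet)
Bit 1: prefix='00' -> emit 'o', reset
Bit 2: prefix='0' (no match yet)
Bit 3: prefix='00' -> emit 'o', reset
Bit 4: prefix='1' (no match yet)
Bit 5: prefix='10' (no match yet)
Bit 6: prefix='100' -> emit 'k', reset
Bit 7: prefix='1' (no match yet)
Bit 8: prefix='11' (no match yet)
Bit 9: prefix='110' -> emit 'b', reset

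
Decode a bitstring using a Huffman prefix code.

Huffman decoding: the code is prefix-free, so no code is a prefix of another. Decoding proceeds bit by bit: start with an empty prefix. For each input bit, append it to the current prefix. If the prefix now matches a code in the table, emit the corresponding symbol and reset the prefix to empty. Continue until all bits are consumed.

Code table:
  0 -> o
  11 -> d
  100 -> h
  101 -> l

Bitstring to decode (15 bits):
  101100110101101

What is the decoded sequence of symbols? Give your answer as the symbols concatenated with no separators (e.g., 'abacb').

Bit 0: prefix='1' (no match yet)
Bit 1: prefix='10' (no match yet)
Bit 2: prefix='101' -> emit 'l', reset
Bit 3: prefix='1' (no match yet)
Bit 4: prefix='10' (no match yet)
Bit 5: prefix='100' -> emit 'h', reset
Bit 6: prefix='1' (no match yet)
Bit 7: prefix='11' -> emit 'd', reset
Bit 8: prefix='0' -> emit 'o', reset
Bit 9: prefix='1' (no match yet)
Bit 10: prefix='10' (no match yet)
Bit 11: prefix='101' -> emit 'l', reset
Bit 12: prefix='1' (no match yet)
Bit 13: prefix='10' (no match yet)
Bit 14: prefix='101' -> emit 'l', reset

Answer: lhdoll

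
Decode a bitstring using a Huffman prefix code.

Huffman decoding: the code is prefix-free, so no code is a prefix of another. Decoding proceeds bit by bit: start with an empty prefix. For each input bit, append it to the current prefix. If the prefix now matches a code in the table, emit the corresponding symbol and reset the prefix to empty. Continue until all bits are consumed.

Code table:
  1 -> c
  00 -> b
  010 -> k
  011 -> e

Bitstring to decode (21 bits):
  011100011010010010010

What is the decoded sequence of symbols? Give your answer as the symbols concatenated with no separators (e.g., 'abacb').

Answer: ecbekkkk

Derivation:
Bit 0: prefix='0' (no match yet)
Bit 1: prefix='01' (no match yet)
Bit 2: prefix='011' -> emit 'e', reset
Bit 3: prefix='1' -> emit 'c', reset
Bit 4: prefix='0' (no match yet)
Bit 5: prefix='00' -> emit 'b', reset
Bit 6: prefix='0' (no match yet)
Bit 7: prefix='01' (no match yet)
Bit 8: prefix='011' -> emit 'e', reset
Bit 9: prefix='0' (no match yet)
Bit 10: prefix='01' (no match yet)
Bit 11: prefix='010' -> emit 'k', reset
Bit 12: prefix='0' (no match yet)
Bit 13: prefix='01' (no match yet)
Bit 14: prefix='010' -> emit 'k', reset
Bit 15: prefix='0' (no match yet)
Bit 16: prefix='01' (no match yet)
Bit 17: prefix='010' -> emit 'k', reset
Bit 18: prefix='0' (no match yet)
Bit 19: prefix='01' (no match yet)
Bit 20: prefix='010' -> emit 'k', reset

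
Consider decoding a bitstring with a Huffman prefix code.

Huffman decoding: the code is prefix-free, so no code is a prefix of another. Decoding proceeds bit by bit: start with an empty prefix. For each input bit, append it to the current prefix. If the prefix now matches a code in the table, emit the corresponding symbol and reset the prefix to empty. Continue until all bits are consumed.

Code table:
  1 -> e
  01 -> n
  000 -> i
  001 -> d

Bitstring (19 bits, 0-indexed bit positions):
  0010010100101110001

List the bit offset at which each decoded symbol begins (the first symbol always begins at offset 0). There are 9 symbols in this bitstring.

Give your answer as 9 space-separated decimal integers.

Bit 0: prefix='0' (no match yet)
Bit 1: prefix='00' (no match yet)
Bit 2: prefix='001' -> emit 'd', reset
Bit 3: prefix='0' (no match yet)
Bit 4: prefix='00' (no match yet)
Bit 5: prefix='001' -> emit 'd', reset
Bit 6: prefix='0' (no match yet)
Bit 7: prefix='01' -> emit 'n', reset
Bit 8: prefix='0' (no match yet)
Bit 9: prefix='00' (no match yet)
Bit 10: prefix='001' -> emit 'd', reset
Bit 11: prefix='0' (no match yet)
Bit 12: prefix='01' -> emit 'n', reset
Bit 13: prefix='1' -> emit 'e', reset
Bit 14: prefix='1' -> emit 'e', reset
Bit 15: prefix='0' (no match yet)
Bit 16: prefix='00' (no match yet)
Bit 17: prefix='000' -> emit 'i', reset
Bit 18: prefix='1' -> emit 'e', reset

Answer: 0 3 6 8 11 13 14 15 18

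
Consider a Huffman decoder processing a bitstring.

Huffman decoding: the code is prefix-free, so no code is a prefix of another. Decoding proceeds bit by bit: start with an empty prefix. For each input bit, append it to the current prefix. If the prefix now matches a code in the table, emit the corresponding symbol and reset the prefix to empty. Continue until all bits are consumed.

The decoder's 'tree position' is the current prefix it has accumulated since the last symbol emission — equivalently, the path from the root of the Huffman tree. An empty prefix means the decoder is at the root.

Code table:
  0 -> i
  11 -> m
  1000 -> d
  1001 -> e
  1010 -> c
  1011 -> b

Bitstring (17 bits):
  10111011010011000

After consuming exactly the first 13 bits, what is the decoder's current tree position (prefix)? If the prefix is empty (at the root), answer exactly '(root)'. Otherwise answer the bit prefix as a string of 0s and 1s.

Bit 0: prefix='1' (no match yet)
Bit 1: prefix='10' (no match yet)
Bit 2: prefix='101' (no match yet)
Bit 3: prefix='1011' -> emit 'b', reset
Bit 4: prefix='1' (no match yet)
Bit 5: prefix='10' (no match yet)
Bit 6: prefix='101' (no match yet)
Bit 7: prefix='1011' -> emit 'b', reset
Bit 8: prefix='0' -> emit 'i', reset
Bit 9: prefix='1' (no match yet)
Bit 10: prefix='10' (no match yet)
Bit 11: prefix='100' (no match yet)
Bit 12: prefix='1001' -> emit 'e', reset

Answer: (root)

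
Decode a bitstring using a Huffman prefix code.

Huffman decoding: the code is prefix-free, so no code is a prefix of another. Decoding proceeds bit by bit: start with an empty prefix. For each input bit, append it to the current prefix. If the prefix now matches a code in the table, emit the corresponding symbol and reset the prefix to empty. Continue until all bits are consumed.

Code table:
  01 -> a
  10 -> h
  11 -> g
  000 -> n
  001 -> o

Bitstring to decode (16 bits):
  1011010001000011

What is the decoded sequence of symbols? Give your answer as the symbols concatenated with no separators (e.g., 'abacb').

Answer: hganhng

Derivation:
Bit 0: prefix='1' (no match yet)
Bit 1: prefix='10' -> emit 'h', reset
Bit 2: prefix='1' (no match yet)
Bit 3: prefix='11' -> emit 'g', reset
Bit 4: prefix='0' (no match yet)
Bit 5: prefix='01' -> emit 'a', reset
Bit 6: prefix='0' (no match yet)
Bit 7: prefix='00' (no match yet)
Bit 8: prefix='000' -> emit 'n', reset
Bit 9: prefix='1' (no match yet)
Bit 10: prefix='10' -> emit 'h', reset
Bit 11: prefix='0' (no match yet)
Bit 12: prefix='00' (no match yet)
Bit 13: prefix='000' -> emit 'n', reset
Bit 14: prefix='1' (no match yet)
Bit 15: prefix='11' -> emit 'g', reset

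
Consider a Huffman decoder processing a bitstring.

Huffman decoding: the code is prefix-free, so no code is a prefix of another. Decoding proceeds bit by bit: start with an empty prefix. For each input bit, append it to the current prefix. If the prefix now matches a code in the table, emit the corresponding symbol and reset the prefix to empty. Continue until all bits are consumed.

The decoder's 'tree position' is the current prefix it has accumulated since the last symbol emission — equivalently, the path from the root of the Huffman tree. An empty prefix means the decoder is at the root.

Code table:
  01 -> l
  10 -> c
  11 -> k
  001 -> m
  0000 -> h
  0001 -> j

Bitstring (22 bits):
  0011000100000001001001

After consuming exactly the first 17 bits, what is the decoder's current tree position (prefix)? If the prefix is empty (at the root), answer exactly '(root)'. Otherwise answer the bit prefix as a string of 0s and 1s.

Answer: 0

Derivation:
Bit 0: prefix='0' (no match yet)
Bit 1: prefix='00' (no match yet)
Bit 2: prefix='001' -> emit 'm', reset
Bit 3: prefix='1' (no match yet)
Bit 4: prefix='10' -> emit 'c', reset
Bit 5: prefix='0' (no match yet)
Bit 6: prefix='00' (no match yet)
Bit 7: prefix='001' -> emit 'm', reset
Bit 8: prefix='0' (no match yet)
Bit 9: prefix='00' (no match yet)
Bit 10: prefix='000' (no match yet)
Bit 11: prefix='0000' -> emit 'h', reset
Bit 12: prefix='0' (no match yet)
Bit 13: prefix='00' (no match yet)
Bit 14: prefix='000' (no match yet)
Bit 15: prefix='0001' -> emit 'j', reset
Bit 16: prefix='0' (no match yet)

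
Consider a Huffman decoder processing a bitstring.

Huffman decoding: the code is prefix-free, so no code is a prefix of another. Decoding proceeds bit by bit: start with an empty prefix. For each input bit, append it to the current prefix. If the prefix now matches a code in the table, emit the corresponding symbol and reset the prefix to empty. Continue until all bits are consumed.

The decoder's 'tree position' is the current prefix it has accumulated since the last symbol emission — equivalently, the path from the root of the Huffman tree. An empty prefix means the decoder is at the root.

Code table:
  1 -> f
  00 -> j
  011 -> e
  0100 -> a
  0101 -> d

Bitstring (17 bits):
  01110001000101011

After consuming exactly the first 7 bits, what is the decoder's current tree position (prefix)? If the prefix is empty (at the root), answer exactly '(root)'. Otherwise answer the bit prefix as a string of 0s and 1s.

Answer: 0

Derivation:
Bit 0: prefix='0' (no match yet)
Bit 1: prefix='01' (no match yet)
Bit 2: prefix='011' -> emit 'e', reset
Bit 3: prefix='1' -> emit 'f', reset
Bit 4: prefix='0' (no match yet)
Bit 5: prefix='00' -> emit 'j', reset
Bit 6: prefix='0' (no match yet)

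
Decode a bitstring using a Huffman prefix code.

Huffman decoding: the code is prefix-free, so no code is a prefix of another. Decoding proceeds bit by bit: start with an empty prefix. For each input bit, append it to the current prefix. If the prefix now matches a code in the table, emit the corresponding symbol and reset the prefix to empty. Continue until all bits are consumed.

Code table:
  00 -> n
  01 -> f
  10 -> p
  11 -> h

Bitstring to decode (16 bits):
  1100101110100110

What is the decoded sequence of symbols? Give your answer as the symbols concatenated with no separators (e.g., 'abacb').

Answer: hnphppfp

Derivation:
Bit 0: prefix='1' (no match yet)
Bit 1: prefix='11' -> emit 'h', reset
Bit 2: prefix='0' (no match yet)
Bit 3: prefix='00' -> emit 'n', reset
Bit 4: prefix='1' (no match yet)
Bit 5: prefix='10' -> emit 'p', reset
Bit 6: prefix='1' (no match yet)
Bit 7: prefix='11' -> emit 'h', reset
Bit 8: prefix='1' (no match yet)
Bit 9: prefix='10' -> emit 'p', reset
Bit 10: prefix='1' (no match yet)
Bit 11: prefix='10' -> emit 'p', reset
Bit 12: prefix='0' (no match yet)
Bit 13: prefix='01' -> emit 'f', reset
Bit 14: prefix='1' (no match yet)
Bit 15: prefix='10' -> emit 'p', reset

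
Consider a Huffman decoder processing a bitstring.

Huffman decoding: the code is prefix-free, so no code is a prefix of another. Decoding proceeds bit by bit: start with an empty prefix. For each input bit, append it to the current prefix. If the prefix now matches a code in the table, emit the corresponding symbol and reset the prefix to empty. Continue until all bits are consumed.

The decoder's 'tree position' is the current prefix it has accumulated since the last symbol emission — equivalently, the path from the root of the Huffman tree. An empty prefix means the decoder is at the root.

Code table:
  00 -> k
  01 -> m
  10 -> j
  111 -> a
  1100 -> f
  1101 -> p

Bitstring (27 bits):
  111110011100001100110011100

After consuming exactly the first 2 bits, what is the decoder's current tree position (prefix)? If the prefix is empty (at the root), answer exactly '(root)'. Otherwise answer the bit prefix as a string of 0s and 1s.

Answer: 11

Derivation:
Bit 0: prefix='1' (no match yet)
Bit 1: prefix='11' (no match yet)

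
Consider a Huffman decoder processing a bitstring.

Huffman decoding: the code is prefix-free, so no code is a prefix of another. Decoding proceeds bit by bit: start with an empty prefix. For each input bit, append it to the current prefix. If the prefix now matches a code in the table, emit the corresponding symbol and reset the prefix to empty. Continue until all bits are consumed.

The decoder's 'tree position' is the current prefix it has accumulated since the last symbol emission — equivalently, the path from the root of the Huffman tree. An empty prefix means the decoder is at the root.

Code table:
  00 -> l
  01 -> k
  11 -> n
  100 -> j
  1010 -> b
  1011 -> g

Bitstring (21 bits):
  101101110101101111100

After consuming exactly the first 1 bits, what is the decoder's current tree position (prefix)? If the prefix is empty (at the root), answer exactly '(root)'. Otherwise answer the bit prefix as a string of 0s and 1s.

Answer: 1

Derivation:
Bit 0: prefix='1' (no match yet)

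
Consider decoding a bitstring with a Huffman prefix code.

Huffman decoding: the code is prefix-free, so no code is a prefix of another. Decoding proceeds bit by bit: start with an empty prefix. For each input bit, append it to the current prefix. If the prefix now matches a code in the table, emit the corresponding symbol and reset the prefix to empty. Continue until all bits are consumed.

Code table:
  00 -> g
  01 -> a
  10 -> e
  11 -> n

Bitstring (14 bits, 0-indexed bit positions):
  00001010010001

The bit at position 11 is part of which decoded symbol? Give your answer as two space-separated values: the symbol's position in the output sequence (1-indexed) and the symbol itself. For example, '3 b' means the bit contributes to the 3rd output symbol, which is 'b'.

Answer: 6 g

Derivation:
Bit 0: prefix='0' (no match yet)
Bit 1: prefix='00' -> emit 'g', reset
Bit 2: prefix='0' (no match yet)
Bit 3: prefix='00' -> emit 'g', reset
Bit 4: prefix='1' (no match yet)
Bit 5: prefix='10' -> emit 'e', reset
Bit 6: prefix='1' (no match yet)
Bit 7: prefix='10' -> emit 'e', reset
Bit 8: prefix='0' (no match yet)
Bit 9: prefix='01' -> emit 'a', reset
Bit 10: prefix='0' (no match yet)
Bit 11: prefix='00' -> emit 'g', reset
Bit 12: prefix='0' (no match yet)
Bit 13: prefix='01' -> emit 'a', reset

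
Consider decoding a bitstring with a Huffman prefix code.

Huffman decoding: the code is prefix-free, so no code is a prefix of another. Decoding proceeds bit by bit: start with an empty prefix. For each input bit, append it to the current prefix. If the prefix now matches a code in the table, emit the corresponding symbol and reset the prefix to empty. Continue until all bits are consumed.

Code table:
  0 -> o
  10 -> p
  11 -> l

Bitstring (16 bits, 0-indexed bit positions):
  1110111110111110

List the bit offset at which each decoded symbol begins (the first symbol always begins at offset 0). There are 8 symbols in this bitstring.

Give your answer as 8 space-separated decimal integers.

Bit 0: prefix='1' (no match yet)
Bit 1: prefix='11' -> emit 'l', reset
Bit 2: prefix='1' (no match yet)
Bit 3: prefix='10' -> emit 'p', reset
Bit 4: prefix='1' (no match yet)
Bit 5: prefix='11' -> emit 'l', reset
Bit 6: prefix='1' (no match yet)
Bit 7: prefix='11' -> emit 'l', reset
Bit 8: prefix='1' (no match yet)
Bit 9: prefix='10' -> emit 'p', reset
Bit 10: prefix='1' (no match yet)
Bit 11: prefix='11' -> emit 'l', reset
Bit 12: prefix='1' (no match yet)
Bit 13: prefix='11' -> emit 'l', reset
Bit 14: prefix='1' (no match yet)
Bit 15: prefix='10' -> emit 'p', reset

Answer: 0 2 4 6 8 10 12 14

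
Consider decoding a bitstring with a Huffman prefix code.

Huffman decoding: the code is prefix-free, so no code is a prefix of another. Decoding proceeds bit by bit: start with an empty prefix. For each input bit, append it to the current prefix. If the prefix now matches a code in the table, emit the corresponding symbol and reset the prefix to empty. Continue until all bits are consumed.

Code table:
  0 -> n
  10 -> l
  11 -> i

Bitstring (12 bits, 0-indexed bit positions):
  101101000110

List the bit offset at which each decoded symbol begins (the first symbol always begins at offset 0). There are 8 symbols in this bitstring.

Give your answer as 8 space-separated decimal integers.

Bit 0: prefix='1' (no match yet)
Bit 1: prefix='10' -> emit 'l', reset
Bit 2: prefix='1' (no match yet)
Bit 3: prefix='11' -> emit 'i', reset
Bit 4: prefix='0' -> emit 'n', reset
Bit 5: prefix='1' (no match yet)
Bit 6: prefix='10' -> emit 'l', reset
Bit 7: prefix='0' -> emit 'n', reset
Bit 8: prefix='0' -> emit 'n', reset
Bit 9: prefix='1' (no match yet)
Bit 10: prefix='11' -> emit 'i', reset
Bit 11: prefix='0' -> emit 'n', reset

Answer: 0 2 4 5 7 8 9 11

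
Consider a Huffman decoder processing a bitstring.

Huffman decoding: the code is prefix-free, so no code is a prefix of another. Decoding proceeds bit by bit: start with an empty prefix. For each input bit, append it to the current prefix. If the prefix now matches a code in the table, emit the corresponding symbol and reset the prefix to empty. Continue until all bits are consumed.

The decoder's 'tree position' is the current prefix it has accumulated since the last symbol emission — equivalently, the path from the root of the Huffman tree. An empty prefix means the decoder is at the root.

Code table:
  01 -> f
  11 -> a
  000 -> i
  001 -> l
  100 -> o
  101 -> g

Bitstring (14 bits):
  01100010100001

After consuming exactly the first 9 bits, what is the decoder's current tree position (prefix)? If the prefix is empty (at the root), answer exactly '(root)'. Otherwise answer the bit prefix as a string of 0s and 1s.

Answer: (root)

Derivation:
Bit 0: prefix='0' (no match yet)
Bit 1: prefix='01' -> emit 'f', reset
Bit 2: prefix='1' (no match yet)
Bit 3: prefix='10' (no match yet)
Bit 4: prefix='100' -> emit 'o', reset
Bit 5: prefix='0' (no match yet)
Bit 6: prefix='01' -> emit 'f', reset
Bit 7: prefix='0' (no match yet)
Bit 8: prefix='01' -> emit 'f', reset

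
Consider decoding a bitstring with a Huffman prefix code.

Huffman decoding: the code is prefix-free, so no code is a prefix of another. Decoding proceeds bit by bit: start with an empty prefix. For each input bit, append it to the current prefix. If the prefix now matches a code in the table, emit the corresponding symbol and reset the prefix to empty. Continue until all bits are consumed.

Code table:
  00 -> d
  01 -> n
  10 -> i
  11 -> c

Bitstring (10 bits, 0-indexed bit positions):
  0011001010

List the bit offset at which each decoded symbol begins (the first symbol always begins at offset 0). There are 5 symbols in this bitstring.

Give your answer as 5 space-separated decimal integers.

Answer: 0 2 4 6 8

Derivation:
Bit 0: prefix='0' (no match yet)
Bit 1: prefix='00' -> emit 'd', reset
Bit 2: prefix='1' (no match yet)
Bit 3: prefix='11' -> emit 'c', reset
Bit 4: prefix='0' (no match yet)
Bit 5: prefix='00' -> emit 'd', reset
Bit 6: prefix='1' (no match yet)
Bit 7: prefix='10' -> emit 'i', reset
Bit 8: prefix='1' (no match yet)
Bit 9: prefix='10' -> emit 'i', reset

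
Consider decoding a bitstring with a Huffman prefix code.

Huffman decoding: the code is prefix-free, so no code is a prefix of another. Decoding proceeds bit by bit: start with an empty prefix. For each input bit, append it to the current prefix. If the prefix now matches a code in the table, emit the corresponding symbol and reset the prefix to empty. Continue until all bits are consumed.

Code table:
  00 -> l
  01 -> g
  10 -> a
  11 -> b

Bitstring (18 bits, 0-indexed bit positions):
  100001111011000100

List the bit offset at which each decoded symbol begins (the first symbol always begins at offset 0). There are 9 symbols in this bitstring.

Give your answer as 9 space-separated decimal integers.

Bit 0: prefix='1' (no match yet)
Bit 1: prefix='10' -> emit 'a', reset
Bit 2: prefix='0' (no match yet)
Bit 3: prefix='00' -> emit 'l', reset
Bit 4: prefix='0' (no match yet)
Bit 5: prefix='01' -> emit 'g', reset
Bit 6: prefix='1' (no match yet)
Bit 7: prefix='11' -> emit 'b', reset
Bit 8: prefix='1' (no match yet)
Bit 9: prefix='10' -> emit 'a', reset
Bit 10: prefix='1' (no match yet)
Bit 11: prefix='11' -> emit 'b', reset
Bit 12: prefix='0' (no match yet)
Bit 13: prefix='00' -> emit 'l', reset
Bit 14: prefix='0' (no match yet)
Bit 15: prefix='01' -> emit 'g', reset
Bit 16: prefix='0' (no match yet)
Bit 17: prefix='00' -> emit 'l', reset

Answer: 0 2 4 6 8 10 12 14 16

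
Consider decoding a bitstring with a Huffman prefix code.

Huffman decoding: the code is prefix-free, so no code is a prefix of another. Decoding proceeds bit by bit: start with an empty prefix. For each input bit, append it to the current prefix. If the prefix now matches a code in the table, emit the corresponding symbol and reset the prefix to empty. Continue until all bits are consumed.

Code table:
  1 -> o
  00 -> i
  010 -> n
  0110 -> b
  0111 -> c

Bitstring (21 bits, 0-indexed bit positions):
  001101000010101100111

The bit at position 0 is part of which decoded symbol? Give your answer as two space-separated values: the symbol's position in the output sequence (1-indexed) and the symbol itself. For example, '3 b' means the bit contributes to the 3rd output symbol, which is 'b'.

Bit 0: prefix='0' (no match yet)
Bit 1: prefix='00' -> emit 'i', reset
Bit 2: prefix='1' -> emit 'o', reset
Bit 3: prefix='1' -> emit 'o', reset
Bit 4: prefix='0' (no match yet)

Answer: 1 i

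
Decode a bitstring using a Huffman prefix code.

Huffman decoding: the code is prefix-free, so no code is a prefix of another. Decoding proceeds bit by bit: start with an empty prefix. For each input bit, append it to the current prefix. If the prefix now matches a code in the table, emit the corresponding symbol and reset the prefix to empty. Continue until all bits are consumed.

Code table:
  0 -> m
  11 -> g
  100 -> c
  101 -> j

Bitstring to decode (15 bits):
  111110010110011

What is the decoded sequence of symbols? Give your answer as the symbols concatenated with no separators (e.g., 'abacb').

Answer: ggcjcg

Derivation:
Bit 0: prefix='1' (no match yet)
Bit 1: prefix='11' -> emit 'g', reset
Bit 2: prefix='1' (no match yet)
Bit 3: prefix='11' -> emit 'g', reset
Bit 4: prefix='1' (no match yet)
Bit 5: prefix='10' (no match yet)
Bit 6: prefix='100' -> emit 'c', reset
Bit 7: prefix='1' (no match yet)
Bit 8: prefix='10' (no match yet)
Bit 9: prefix='101' -> emit 'j', reset
Bit 10: prefix='1' (no match yet)
Bit 11: prefix='10' (no match yet)
Bit 12: prefix='100' -> emit 'c', reset
Bit 13: prefix='1' (no match yet)
Bit 14: prefix='11' -> emit 'g', reset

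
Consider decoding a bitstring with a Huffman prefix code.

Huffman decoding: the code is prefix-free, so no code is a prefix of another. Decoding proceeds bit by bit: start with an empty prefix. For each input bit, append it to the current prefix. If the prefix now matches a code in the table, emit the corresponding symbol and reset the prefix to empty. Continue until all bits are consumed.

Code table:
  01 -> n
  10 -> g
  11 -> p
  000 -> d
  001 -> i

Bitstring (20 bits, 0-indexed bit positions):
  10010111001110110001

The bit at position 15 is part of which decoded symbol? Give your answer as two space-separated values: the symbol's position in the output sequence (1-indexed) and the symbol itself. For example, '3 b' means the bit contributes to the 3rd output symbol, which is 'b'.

Answer: 8 g

Derivation:
Bit 0: prefix='1' (no match yet)
Bit 1: prefix='10' -> emit 'g', reset
Bit 2: prefix='0' (no match yet)
Bit 3: prefix='01' -> emit 'n', reset
Bit 4: prefix='0' (no match yet)
Bit 5: prefix='01' -> emit 'n', reset
Bit 6: prefix='1' (no match yet)
Bit 7: prefix='11' -> emit 'p', reset
Bit 8: prefix='0' (no match yet)
Bit 9: prefix='00' (no match yet)
Bit 10: prefix='001' -> emit 'i', reset
Bit 11: prefix='1' (no match yet)
Bit 12: prefix='11' -> emit 'p', reset
Bit 13: prefix='0' (no match yet)
Bit 14: prefix='01' -> emit 'n', reset
Bit 15: prefix='1' (no match yet)
Bit 16: prefix='10' -> emit 'g', reset
Bit 17: prefix='0' (no match yet)
Bit 18: prefix='00' (no match yet)
Bit 19: prefix='001' -> emit 'i', reset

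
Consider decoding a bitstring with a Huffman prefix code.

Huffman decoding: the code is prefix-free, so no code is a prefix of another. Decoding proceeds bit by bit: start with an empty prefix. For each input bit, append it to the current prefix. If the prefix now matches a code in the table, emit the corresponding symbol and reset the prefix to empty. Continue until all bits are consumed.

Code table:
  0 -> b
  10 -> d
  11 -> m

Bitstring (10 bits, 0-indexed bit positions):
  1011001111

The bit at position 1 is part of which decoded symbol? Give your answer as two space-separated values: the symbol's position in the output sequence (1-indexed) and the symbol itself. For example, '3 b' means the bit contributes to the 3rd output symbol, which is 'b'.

Answer: 1 d

Derivation:
Bit 0: prefix='1' (no match yet)
Bit 1: prefix='10' -> emit 'd', reset
Bit 2: prefix='1' (no match yet)
Bit 3: prefix='11' -> emit 'm', reset
Bit 4: prefix='0' -> emit 'b', reset
Bit 5: prefix='0' -> emit 'b', reset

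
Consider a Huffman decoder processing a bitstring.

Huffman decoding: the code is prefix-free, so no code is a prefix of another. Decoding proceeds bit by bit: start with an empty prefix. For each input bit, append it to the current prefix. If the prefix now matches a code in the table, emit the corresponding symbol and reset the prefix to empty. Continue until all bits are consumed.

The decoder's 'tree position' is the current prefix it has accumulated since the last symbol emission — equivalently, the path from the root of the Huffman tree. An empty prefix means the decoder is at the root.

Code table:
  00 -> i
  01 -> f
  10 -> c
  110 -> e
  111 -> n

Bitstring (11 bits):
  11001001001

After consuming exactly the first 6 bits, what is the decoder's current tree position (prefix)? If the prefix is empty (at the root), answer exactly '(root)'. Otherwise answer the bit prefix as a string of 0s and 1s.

Answer: 0

Derivation:
Bit 0: prefix='1' (no match yet)
Bit 1: prefix='11' (no match yet)
Bit 2: prefix='110' -> emit 'e', reset
Bit 3: prefix='0' (no match yet)
Bit 4: prefix='01' -> emit 'f', reset
Bit 5: prefix='0' (no match yet)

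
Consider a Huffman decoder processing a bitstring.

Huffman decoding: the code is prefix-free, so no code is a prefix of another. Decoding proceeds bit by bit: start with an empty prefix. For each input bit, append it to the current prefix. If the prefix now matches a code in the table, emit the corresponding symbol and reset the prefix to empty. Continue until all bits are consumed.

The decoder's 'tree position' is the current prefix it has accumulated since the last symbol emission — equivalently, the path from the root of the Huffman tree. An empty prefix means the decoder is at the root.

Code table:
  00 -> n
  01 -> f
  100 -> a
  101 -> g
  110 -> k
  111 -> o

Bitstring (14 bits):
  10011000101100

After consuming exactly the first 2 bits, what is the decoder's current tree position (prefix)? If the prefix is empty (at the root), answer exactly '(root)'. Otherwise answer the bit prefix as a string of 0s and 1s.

Bit 0: prefix='1' (no match yet)
Bit 1: prefix='10' (no match yet)

Answer: 10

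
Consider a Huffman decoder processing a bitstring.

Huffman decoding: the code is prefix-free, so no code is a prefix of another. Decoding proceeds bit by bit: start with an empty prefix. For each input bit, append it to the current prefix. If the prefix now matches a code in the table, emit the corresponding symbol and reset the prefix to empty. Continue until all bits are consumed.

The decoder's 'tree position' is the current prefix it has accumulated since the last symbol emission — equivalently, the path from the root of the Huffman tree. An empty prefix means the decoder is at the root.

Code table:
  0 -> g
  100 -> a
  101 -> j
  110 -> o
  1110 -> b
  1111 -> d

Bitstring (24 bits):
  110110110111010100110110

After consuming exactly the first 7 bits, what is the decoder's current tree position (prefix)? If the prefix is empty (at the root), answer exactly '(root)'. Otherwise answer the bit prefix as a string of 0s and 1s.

Answer: 1

Derivation:
Bit 0: prefix='1' (no match yet)
Bit 1: prefix='11' (no match yet)
Bit 2: prefix='110' -> emit 'o', reset
Bit 3: prefix='1' (no match yet)
Bit 4: prefix='11' (no match yet)
Bit 5: prefix='110' -> emit 'o', reset
Bit 6: prefix='1' (no match yet)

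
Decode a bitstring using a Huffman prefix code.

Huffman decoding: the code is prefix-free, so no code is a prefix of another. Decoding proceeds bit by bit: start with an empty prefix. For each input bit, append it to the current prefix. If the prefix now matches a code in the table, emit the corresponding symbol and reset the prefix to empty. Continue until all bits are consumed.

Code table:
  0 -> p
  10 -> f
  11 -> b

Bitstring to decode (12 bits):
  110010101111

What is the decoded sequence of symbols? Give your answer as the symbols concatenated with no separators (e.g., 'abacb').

Bit 0: prefix='1' (no match yet)
Bit 1: prefix='11' -> emit 'b', reset
Bit 2: prefix='0' -> emit 'p', reset
Bit 3: prefix='0' -> emit 'p', reset
Bit 4: prefix='1' (no match yet)
Bit 5: prefix='10' -> emit 'f', reset
Bit 6: prefix='1' (no match yet)
Bit 7: prefix='10' -> emit 'f', reset
Bit 8: prefix='1' (no match yet)
Bit 9: prefix='11' -> emit 'b', reset
Bit 10: prefix='1' (no match yet)
Bit 11: prefix='11' -> emit 'b', reset

Answer: bppffbb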